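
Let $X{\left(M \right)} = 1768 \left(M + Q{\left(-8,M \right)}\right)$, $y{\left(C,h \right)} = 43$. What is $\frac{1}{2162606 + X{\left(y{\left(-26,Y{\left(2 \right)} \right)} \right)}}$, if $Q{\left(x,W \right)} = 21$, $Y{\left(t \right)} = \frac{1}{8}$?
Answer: $\frac{1}{2275758} \approx 4.3941 \cdot 10^{-7}$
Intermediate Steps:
$Y{\left(t \right)} = \frac{1}{8}$
$X{\left(M \right)} = 37128 + 1768 M$ ($X{\left(M \right)} = 1768 \left(M + 21\right) = 1768 \left(21 + M\right) = 37128 + 1768 M$)
$\frac{1}{2162606 + X{\left(y{\left(-26,Y{\left(2 \right)} \right)} \right)}} = \frac{1}{2162606 + \left(37128 + 1768 \cdot 43\right)} = \frac{1}{2162606 + \left(37128 + 76024\right)} = \frac{1}{2162606 + 113152} = \frac{1}{2275758}$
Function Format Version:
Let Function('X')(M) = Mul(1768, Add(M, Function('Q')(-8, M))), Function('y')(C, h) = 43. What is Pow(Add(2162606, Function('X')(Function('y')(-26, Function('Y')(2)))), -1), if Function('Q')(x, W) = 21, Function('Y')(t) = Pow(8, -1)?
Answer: Rational(1, 2275758) ≈ 4.3941e-7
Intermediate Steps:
Function('Y')(t) = Rational(1, 8)
Function('X')(M) = Add(37128, Mul(1768, M)) (Function('X')(M) = Mul(1768, Add(M, 21)) = Mul(1768, Add(21, M)) = Add(37128, Mul(1768, M)))
Pow(Add(2162606, Function('X')(Function('y')(-26, Function('Y')(2)))), -1) = Pow(Add(2162606, Add(37128, Mul(1768, 43))), -1) = Pow(Add(2162606, Add(37128, 76024)), -1) = Pow(Add(2162606, 113152), -1) = Pow(2275758, -1) = Rational(1, 2275758)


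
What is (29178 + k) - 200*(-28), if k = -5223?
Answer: 29555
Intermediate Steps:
(29178 + k) - 200*(-28) = (29178 - 5223) - 200*(-28) = 23955 + 5600 = 29555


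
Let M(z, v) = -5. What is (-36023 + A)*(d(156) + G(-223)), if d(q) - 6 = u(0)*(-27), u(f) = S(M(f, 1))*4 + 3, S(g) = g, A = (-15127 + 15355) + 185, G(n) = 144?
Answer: -21686490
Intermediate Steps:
A = 413 (A = 228 + 185 = 413)
u(f) = -17 (u(f) = -5*4 + 3 = -20 + 3 = -17)
d(q) = 465 (d(q) = 6 - 17*(-27) = 6 + 459 = 465)
(-36023 + A)*(d(156) + G(-223)) = (-36023 + 413)*(465 + 144) = -35610*609 = -21686490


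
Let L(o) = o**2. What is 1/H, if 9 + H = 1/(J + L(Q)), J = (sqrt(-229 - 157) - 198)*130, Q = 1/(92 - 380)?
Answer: -184121288195323945/1657098677134955889 + 2208301056*I*sqrt(386)/920610376186086605 ≈ -0.11111 + 4.7128e-8*I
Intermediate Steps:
Q = -1/288 (Q = 1/(-288) = -1/288 ≈ -0.0034722)
J = -25740 + 130*I*sqrt(386) (J = (sqrt(-386) - 198)*130 = (I*sqrt(386) - 198)*130 = (-198 + I*sqrt(386))*130 = -25740 + 130*I*sqrt(386) ≈ -25740.0 + 2554.1*I)
H = -9 + 1/(-2134978559/82944 + 130*I*sqrt(386)) (H = -9 + 1/((-25740 + 130*I*sqrt(386)) + (-1/288)**2) = -9 + 1/((-25740 + 130*I*sqrt(386)) + 1/82944) = -9 + 1/(-2134978559/82944 + 130*I*sqrt(386)) ≈ -9.0 - 3.8174e-6*I)
1/H = 1/(-41427289843947887625/4603012528920698881 - 894361927680*I*sqrt(386)/4603012528920698881)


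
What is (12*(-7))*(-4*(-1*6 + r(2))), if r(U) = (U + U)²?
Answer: 3360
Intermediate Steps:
r(U) = 4*U² (r(U) = (2*U)² = 4*U²)
(12*(-7))*(-4*(-1*6 + r(2))) = (12*(-7))*(-4*(-1*6 + 4*2²)) = -(-336)*(-6 + 4*4) = -(-336)*(-6 + 16) = -(-336)*10 = -84*(-40) = 3360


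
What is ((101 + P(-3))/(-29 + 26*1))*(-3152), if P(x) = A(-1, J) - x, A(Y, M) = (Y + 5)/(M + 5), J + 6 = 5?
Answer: 110320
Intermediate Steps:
J = -1 (J = -6 + 5 = -1)
A(Y, M) = (5 + Y)/(5 + M)
P(x) = 1 - x (P(x) = (5 - 1)/(5 - 1) - x = 4/4 - x = (¼)*4 - x = 1 - x)
((101 + P(-3))/(-29 + 26*1))*(-3152) = ((101 + (1 - 1*(-3)))/(-29 + 26*1))*(-3152) = ((101 + (1 + 3))/(-29 + 26))*(-3152) = ((101 + 4)/(-3))*(-3152) = (105*(-⅓))*(-3152) = -35*(-3152) = 110320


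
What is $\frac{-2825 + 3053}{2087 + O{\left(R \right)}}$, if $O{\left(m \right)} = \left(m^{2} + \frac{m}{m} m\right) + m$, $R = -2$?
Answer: $\frac{228}{2087} \approx 0.10925$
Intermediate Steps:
$O{\left(m \right)} = m^{2} + 2 m$ ($O{\left(m \right)} = \left(m^{2} + 1 m\right) + m = \left(m^{2} + m\right) + m = \left(m + m^{2}\right) + m = m^{2} + 2 m$)
$\frac{-2825 + 3053}{2087 + O{\left(R \right)}} = \frac{-2825 + 3053}{2087 - 2 \left(2 - 2\right)} = \frac{228}{2087 - 0} = \frac{228}{2087 + 0} = \frac{228}{2087}$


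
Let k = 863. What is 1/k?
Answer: 1/863 ≈ 0.0011587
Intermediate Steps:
1/k = 1/863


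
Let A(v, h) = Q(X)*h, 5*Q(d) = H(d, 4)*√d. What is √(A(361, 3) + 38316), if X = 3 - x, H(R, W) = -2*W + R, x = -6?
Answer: √957945/5 ≈ 195.75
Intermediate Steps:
H(R, W) = R - 2*W
X = 9 (X = 3 - 1*(-6) = 3 + 6 = 9)
Q(d) = √d*(-8 + d)/5 (Q(d) = ((d - 2*4)*√d)/5 = ((d - 8)*√d)/5 = ((-8 + d)*√d)/5 = (√d*(-8 + d))/5 = √d*(-8 + d)/5)
A(v, h) = 3*h/5 (A(v, h) = (√9*(-8 + 9)/5)*h = ((⅕)*3*1)*h = 3*h/5)
√(A(361, 3) + 38316) = √((⅗)*3 + 38316) = √(9/5 + 38316) = √(191589/5) = √957945/5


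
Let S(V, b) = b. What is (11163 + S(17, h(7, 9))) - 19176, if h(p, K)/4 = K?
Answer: -7977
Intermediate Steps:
h(p, K) = 4*K
(11163 + S(17, h(7, 9))) - 19176 = (11163 + 4*9) - 19176 = (11163 + 36) - 19176 = 11199 - 19176 = -7977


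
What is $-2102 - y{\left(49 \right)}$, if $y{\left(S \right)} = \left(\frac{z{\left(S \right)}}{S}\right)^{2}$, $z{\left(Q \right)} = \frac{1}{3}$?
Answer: $- \frac{45422119}{21609} \approx -2102.0$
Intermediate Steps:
$z{\left(Q \right)} = \frac{1}{3}$
$y{\left(S \right)} = \frac{1}{9 S^{2}}$ ($y{\left(S \right)} = \left(\frac{1}{3 S}\right)^{2} = \frac{1}{9 S^{2}}$)
$-2102 - y{\left(49 \right)} = -2102 - \frac{1}{9 \cdot 2401} = -2102 - \frac{1}{9} \cdot \frac{1}{2401} = -2102 - \frac{1}{21609} = - \frac{45422119}{21609}$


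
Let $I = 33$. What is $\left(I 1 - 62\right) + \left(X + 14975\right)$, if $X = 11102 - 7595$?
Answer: $18453$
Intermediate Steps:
$X = 3507$
$\left(I 1 - 62\right) + \left(X + 14975\right) = \left(33 \cdot 1 - 62\right) + \left(3507 + 14975\right) = \left(33 - 62\right) + 18482 = -29 + 18482 = 18453$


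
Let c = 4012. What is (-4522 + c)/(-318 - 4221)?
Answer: 10/89 ≈ 0.11236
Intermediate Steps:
(-4522 + c)/(-318 - 4221) = (-4522 + 4012)/(-318 - 4221) = -510/(-4539) = -510*(-1/4539) = 10/89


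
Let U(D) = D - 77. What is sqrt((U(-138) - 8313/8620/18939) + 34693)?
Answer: 3*sqrt(2836126998951671015)/27209030 ≈ 185.68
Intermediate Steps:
U(D) = -77 + D
sqrt((U(-138) - 8313/8620/18939) + 34693) = sqrt(((-77 - 138) - 8313/8620/18939) + 34693) = sqrt((-215 - 8313*1/8620*(1/18939)) + 34693) = sqrt((-215 - 8313/8620*1/18939) + 34693) = sqrt((-215 - 2771/54418060) + 34693) = sqrt(-11699885671/54418060 + 34693) = sqrt(1876225869909/54418060) = 3*sqrt(2836126998951671015)/27209030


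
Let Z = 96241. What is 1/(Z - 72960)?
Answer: 1/23281 ≈ 4.2953e-5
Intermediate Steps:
1/(Z - 72960) = 1/(96241 - 72960) = 1/23281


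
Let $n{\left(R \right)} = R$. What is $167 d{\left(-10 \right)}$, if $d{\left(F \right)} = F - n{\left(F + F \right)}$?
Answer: $1670$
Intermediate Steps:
$d{\left(F \right)} = - F$ ($d{\left(F \right)} = F - \left(F + F\right) = F - 2 F = - F$)
$167 d{\left(-10 \right)} = 167 \left(\left(-1\right) \left(-10\right)\right) = 167 \cdot 10 = 1670$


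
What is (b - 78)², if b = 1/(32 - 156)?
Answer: 93566929/15376 ≈ 6085.3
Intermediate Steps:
b = -1/124 (b = 1/(-124) = -1/124 ≈ -0.0080645)
(b - 78)² = (-1/124 - 78)² = (-9673/124)² = 93566929/15376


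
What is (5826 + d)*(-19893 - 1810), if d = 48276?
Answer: -1174175706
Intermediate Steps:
(5826 + d)*(-19893 - 1810) = (5826 + 48276)*(-19893 - 1810) = 54102*(-21703) = -1174175706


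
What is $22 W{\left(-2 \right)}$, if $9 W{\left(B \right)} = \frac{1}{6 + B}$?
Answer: $\frac{11}{18} \approx 0.61111$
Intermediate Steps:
$W{\left(B \right)} = \frac{1}{9 \left(6 + B\right)}$
$22 W{\left(-2 \right)} = 22 \frac{1}{9 \left(6 - 2\right)} = 22 \frac{1}{9 \cdot 4} = 22 \cdot \frac{1}{9} \cdot \frac{1}{4} = 22 \cdot \frac{1}{36} = \frac{11}{18}$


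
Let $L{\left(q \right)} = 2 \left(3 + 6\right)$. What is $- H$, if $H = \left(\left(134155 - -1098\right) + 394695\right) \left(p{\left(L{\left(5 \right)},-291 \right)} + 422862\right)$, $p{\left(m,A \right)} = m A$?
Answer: $-221319003552$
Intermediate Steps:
$L{\left(q \right)} = 18$ ($L{\left(q \right)} = 2 \cdot 9 = 18$)
$p{\left(m,A \right)} = A m$
$H = 221319003552$ ($H = \left(\left(134155 - -1098\right) + 394695\right) \left(\left(-291\right) 18 + 422862\right) = \left(\left(134155 + 1098\right) + 394695\right) \left(-5238 + 422862\right) = \left(135253 + 394695\right) 417624 = 529948 \cdot 417624 = 221319003552$)
$- H = \left(-1\right) 221319003552 = -221319003552$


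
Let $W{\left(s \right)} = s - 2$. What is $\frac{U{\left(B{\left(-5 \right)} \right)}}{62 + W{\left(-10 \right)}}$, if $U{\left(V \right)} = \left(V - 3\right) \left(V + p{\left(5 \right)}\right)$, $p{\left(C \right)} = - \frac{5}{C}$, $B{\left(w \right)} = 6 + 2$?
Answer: $\frac{7}{10} \approx 0.7$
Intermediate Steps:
$B{\left(w \right)} = 8$
$W{\left(s \right)} = -2 + s$
$U{\left(V \right)} = \left(-1 + V\right) \left(-3 + V\right)$ ($U{\left(V \right)} = \left(V - 3\right) \left(V - \frac{5}{5}\right) = \left(-3 + V\right) \left(V - 1\right) = \left(-3 + V\right) \left(-1 + V\right) = \left(-1 + V\right) \left(-3 + V\right)$)
$\frac{U{\left(B{\left(-5 \right)} \right)}}{62 + W{\left(-10 \right)}} = \frac{3 + 8^{2} - 32}{62 - 12} = \frac{3 + 64 - 32}{62 - 12} = \frac{1}{50} \cdot 35 = \frac{7}{10}$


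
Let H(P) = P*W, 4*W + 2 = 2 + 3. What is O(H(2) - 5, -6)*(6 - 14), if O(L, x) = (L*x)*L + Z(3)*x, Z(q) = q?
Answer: 732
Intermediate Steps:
W = 3/4 (W = -1/2 + (2 + 3)/4 = -1/2 + (1/4)*5 = -1/2 + 5/4 = 3/4 ≈ 0.75000)
H(P) = 3*P/4 (H(P) = P*(3/4) = 3*P/4)
O(L, x) = 3*x + x*L**2 (O(L, x) = (L*x)*L + 3*x = x*L**2 + 3*x = 3*x + x*L**2)
O(H(2) - 5, -6)*(6 - 14) = (-6*(3 + ((3/4)*2 - 5)**2))*(6 - 14) = -6*(3 + (3/2 - 5)**2)*(-8) = -6*(3 + (-7/2)**2)*(-8) = -6*(3 + 49/4)*(-8) = -6*61/4*(-8) = -183/2*(-8) = 732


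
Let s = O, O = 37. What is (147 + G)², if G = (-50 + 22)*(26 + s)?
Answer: 2614689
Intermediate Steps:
s = 37
G = -1764 (G = (-50 + 22)*(26 + 37) = -28*63 = -1764)
(147 + G)² = (147 - 1764)² = (-1617)² = 2614689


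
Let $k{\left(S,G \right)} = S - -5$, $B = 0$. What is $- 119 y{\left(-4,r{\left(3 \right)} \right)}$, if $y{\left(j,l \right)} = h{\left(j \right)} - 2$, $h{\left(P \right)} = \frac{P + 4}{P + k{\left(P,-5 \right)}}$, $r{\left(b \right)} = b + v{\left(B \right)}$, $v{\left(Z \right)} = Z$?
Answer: $238$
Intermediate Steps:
$k{\left(S,G \right)} = 5 + S$ ($k{\left(S,G \right)} = S + 5 = 5 + S$)
$r{\left(b \right)} = b$ ($r{\left(b \right)} = b + 0 = b$)
$h{\left(P \right)} = \frac{4 + P}{5 + 2 P}$ ($h{\left(P \right)} = \frac{P + 4}{P + \left(5 + P\right)} = \frac{4 + P}{5 + 2 P}$)
$y{\left(j,l \right)} = -2 + \frac{4 + j}{5 + 2 j}$ ($y{\left(j,l \right)} = \frac{4 + j}{5 + 2 j} - 2 = -2 + \frac{4 + j}{5 + 2 j}$)
$- 119 y{\left(-4,r{\left(3 \right)} \right)} = - 119 \frac{3 \left(-2 - -4\right)}{5 + 2 \left(-4\right)} = - 119 \frac{3 \left(-2 + 4\right)}{5 - 8} = - 119 \cdot 3 \frac{1}{-3} \cdot 2 = - 119 \cdot 3 \left(- \frac{1}{3}\right) 2 = \left(-119\right) \left(-2\right) = 238$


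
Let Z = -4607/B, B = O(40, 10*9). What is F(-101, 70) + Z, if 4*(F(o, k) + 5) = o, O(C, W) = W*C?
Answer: -113507/3600 ≈ -31.530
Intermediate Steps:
O(C, W) = C*W
F(o, k) = -5 + o/4
B = 3600 (B = 40*(10*9) = 40*90 = 3600)
Z = -4607/3600 ≈ -1.2797
F(-101, 70) + Z = (-5 + (¼)*(-101)) - 4607/3600 = (-5 - 101/4) - 4607/3600 = -121/4 - 4607/3600 = -113507/3600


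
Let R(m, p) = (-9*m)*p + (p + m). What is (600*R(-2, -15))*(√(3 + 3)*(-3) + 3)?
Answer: -516600 + 516600*√6 ≈ 7.4881e+5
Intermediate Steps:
R(m, p) = m + p - 9*m*p (R(m, p) = -9*m*p + (m + p) = m + p - 9*m*p)
(600*R(-2, -15))*(√(3 + 3)*(-3) + 3) = (600*(-2 - 15 - 9*(-2)*(-15)))*(√(3 + 3)*(-3) + 3) = (600*(-2 - 15 - 270))*(√6*(-3) + 3) = (600*(-287))*(-3*√6 + 3) = -172200*(3 - 3*√6) = -516600 + 516600*√6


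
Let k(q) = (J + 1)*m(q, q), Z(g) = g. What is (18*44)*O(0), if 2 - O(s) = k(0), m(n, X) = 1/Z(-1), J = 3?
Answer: 4752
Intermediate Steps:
m(n, X) = -1 (m(n, X) = 1/(-1) = -1)
k(q) = -4 (k(q) = (3 + 1)*(-1) = 4*(-1) = -4)
O(s) = 6 (O(s) = 2 - 1*(-4) = 2 + 4 = 6)
(18*44)*O(0) = (18*44)*6 = 792*6 = 4752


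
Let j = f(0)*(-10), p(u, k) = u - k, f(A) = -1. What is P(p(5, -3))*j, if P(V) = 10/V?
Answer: 25/2 ≈ 12.500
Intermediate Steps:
j = 10 (j = -1*(-10) = 10)
P(p(5, -3))*j = (10/(5 - 1*(-3)))*10 = (10/(5 + 3))*10 = (10/8)*10 = (10*(1/8))*10 = (5/4)*10 = 25/2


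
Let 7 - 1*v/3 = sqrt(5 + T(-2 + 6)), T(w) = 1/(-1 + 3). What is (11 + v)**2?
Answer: 2147/2 - 96*sqrt(22) ≈ 623.22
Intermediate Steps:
T(w) = 1/2
v = 21 - 3*sqrt(22)/2 (v = 21 - 3*sqrt(5 + 1/2) = 21 - 3*sqrt(22)/2 ≈ 13.964)
(11 + v)**2 = (11 + (21 - 3*sqrt(22)/2))**2 = (32 - 3*sqrt(22)/2)**2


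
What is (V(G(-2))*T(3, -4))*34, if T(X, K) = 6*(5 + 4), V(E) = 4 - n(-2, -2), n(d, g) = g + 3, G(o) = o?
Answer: 5508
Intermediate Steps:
n(d, g) = 3 + g
V(E) = 3 (V(E) = 4 - (3 - 2) = 4 - 1*1 = 4 - 1 = 3)
T(X, K) = 54 (T(X, K) = 6*9 = 54)
(V(G(-2))*T(3, -4))*34 = (3*54)*34 = 162*34 = 5508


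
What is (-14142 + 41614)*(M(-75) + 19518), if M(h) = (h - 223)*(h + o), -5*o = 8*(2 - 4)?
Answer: 5620001984/5 ≈ 1.1240e+9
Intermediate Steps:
o = 16/5 (o = -8*(2 - 4)/5 = -8*(-2)/5 = -1/5*(-16) = 16/5 ≈ 3.2000)
M(h) = (-223 + h)*(16/5 + h) (M(h) = (h - 223)*(h + 16/5) = (-223 + h)*(16/5 + h))
(-14142 + 41614)*(M(-75) + 19518) = (-14142 + 41614)*((-3568/5 + (-75)**2 - 1099/5*(-75)) + 19518) = 27472*((-3568/5 + 5625 + 16485) + 19518) = 27472*(106982/5 + 19518) = 27472*(204572/5) = 5620001984/5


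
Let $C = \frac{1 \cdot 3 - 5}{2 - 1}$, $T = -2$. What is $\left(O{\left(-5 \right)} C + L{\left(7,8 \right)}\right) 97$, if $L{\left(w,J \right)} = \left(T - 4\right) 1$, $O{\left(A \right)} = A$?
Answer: $388$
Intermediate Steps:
$L{\left(w,J \right)} = -6$ ($L{\left(w,J \right)} = \left(-2 - 4\right) 1 = \left(-6\right) 1 = -6$)
$C = -2$ ($C = \frac{3 - 5}{1} = \left(-2\right) 1 = -2$)
$\left(O{\left(-5 \right)} C + L{\left(7,8 \right)}\right) 97 = \left(\left(-5\right) \left(-2\right) - 6\right) 97 = \left(10 - 6\right) 97 = 4 \cdot 97 = 388$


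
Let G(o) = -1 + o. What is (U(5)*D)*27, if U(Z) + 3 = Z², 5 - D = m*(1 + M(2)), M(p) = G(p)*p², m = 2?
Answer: -2970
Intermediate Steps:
M(p) = p²*(-1 + p) (M(p) = (-1 + p)*p² = p²*(-1 + p))
D = -5 (D = 5 - 2*(1 + 2²*(-1 + 2)) = 5 - 2*(1 + 4*1) = 5 - 2*(1 + 4) = 5 - 2*5 = 5 - 1*10 = 5 - 10 = -5)
U(Z) = -3 + Z²
(U(5)*D)*27 = ((-3 + 5²)*(-5))*27 = ((-3 + 25)*(-5))*27 = (22*(-5))*27 = -110*27 = -2970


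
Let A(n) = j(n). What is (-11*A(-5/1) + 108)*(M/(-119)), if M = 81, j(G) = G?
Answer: -13203/119 ≈ -110.95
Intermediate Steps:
A(n) = n
(-11*A(-5/1) + 108)*(M/(-119)) = (-(-55)/1 + 108)*(81/(-119)) = (-(-55) + 108)*(81*(-1/119)) = (-11*(-5) + 108)*(-81/119) = (55 + 108)*(-81/119) = 163*(-81/119) = -13203/119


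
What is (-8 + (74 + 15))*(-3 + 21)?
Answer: 1458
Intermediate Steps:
(-8 + (74 + 15))*(-3 + 21) = (-8 + 89)*18 = 81*18 = 1458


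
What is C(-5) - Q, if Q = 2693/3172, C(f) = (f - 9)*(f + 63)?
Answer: -2578357/3172 ≈ -812.85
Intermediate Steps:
C(f) = (-9 + f)*(63 + f)
Q = 2693/3172 (Q = 2693*(1/3172) = 2693/3172 ≈ 0.84899)
C(-5) - Q = (-567 + (-5)² + 54*(-5)) - 1*2693/3172 = (-567 + 25 - 270) - 2693/3172 = -812 - 2693/3172 = -2578357/3172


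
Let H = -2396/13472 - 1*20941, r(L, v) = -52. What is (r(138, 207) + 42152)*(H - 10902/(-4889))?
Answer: -8619597490175/9778 ≈ -8.8153e+8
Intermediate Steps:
H = -70529887/3368 (H = -2396*1/13472 - 20941 = -599/3368 - 20941 = -70529887/3368 ≈ -20941.)
(r(138, 207) + 42152)*(H - 10902/(-4889)) = (-52 + 42152)*(-70529887/3368 - 10902/(-4889)) = 42100*(-70529887/3368 - 10902*(-1/4889)) = 42100*(-70529887/3368 + 10902/4889) = 42100*(-344783899607/16466152) = -8619597490175/9778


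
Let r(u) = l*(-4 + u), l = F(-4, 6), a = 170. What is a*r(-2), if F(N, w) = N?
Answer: 4080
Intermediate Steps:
l = -4
r(u) = 16 - 4*u (r(u) = -4*(-4 + u) = 16 - 4*u)
a*r(-2) = 170*(16 - 4*(-2)) = 170*(16 + 8) = 170*24 = 4080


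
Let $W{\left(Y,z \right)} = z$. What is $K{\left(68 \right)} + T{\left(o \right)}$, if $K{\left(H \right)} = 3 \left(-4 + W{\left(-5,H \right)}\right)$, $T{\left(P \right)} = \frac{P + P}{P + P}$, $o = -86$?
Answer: $193$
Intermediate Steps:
$T{\left(P \right)} = 1$ ($T{\left(P \right)} = \frac{2 P}{2 P} = 2 P \frac{1}{2 P} = 1$)
$K{\left(H \right)} = -12 + 3 H$ ($K{\left(H \right)} = 3 \left(-4 + H\right) = -12 + 3 H$)
$K{\left(68 \right)} + T{\left(o \right)} = \left(-12 + 3 \cdot 68\right) + 1 = \left(-12 + 204\right) + 1 = 192 + 1 = 193$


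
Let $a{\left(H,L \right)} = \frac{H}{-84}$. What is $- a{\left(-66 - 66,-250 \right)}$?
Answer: $- \frac{11}{7} \approx -1.5714$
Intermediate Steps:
$a{\left(H,L \right)} = - \frac{H}{84}$ ($a{\left(H,L \right)} = H \left(- \frac{1}{84}\right) = - \frac{H}{84}$)
$- a{\left(-66 - 66,-250 \right)} = - \frac{\left(-1\right) \left(-66 - 66\right)}{84} = - \frac{\left(-1\right) \left(-132\right)}{84} = \left(-1\right) \frac{11}{7} = - \frac{11}{7}$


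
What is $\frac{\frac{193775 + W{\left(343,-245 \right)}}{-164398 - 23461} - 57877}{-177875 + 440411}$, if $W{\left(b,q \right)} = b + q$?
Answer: $- \frac{453037884}{2054989601} \approx -0.22046$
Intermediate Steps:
$\frac{\frac{193775 + W{\left(343,-245 \right)}}{-164398 - 23461} - 57877}{-177875 + 440411} = \frac{\frac{193775 + \left(343 - 245\right)}{-164398 - 23461} - 57877}{-177875 + 440411} = \frac{\frac{193775 + 98}{-187859} - 57877}{262536} = \left(193873 \left(- \frac{1}{187859}\right) - 57877\right) \frac{1}{262536} = \left(- \frac{193873}{187859} - 57877\right) \frac{1}{262536} = \left(- \frac{10872909216}{187859}\right) \frac{1}{262536} = - \frac{453037884}{2054989601}$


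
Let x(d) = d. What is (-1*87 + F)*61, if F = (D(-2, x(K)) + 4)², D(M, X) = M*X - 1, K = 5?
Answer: -2318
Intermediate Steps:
D(M, X) = -1 + M*X
F = 49 (F = ((-1 - 2*5) + 4)² = ((-1 - 10) + 4)² = (-11 + 4)² = (-7)² = 49)
(-1*87 + F)*61 = (-1*87 + 49)*61 = (-87 + 49)*61 = -38*61 = -2318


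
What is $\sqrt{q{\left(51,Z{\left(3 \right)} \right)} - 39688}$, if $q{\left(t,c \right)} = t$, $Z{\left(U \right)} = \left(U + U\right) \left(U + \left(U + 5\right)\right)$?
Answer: $i \sqrt{39637} \approx 199.09 i$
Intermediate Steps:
$Z{\left(U \right)} = 2 U \left(5 + 2 U\right)$ ($Z{\left(U \right)} = 2 U \left(U + \left(5 + U\right)\right) = 2 U \left(5 + 2 U\right)$)
$\sqrt{q{\left(51,Z{\left(3 \right)} \right)} - 39688} = \sqrt{51 - 39688} = \sqrt{-39637} = i \sqrt{39637}$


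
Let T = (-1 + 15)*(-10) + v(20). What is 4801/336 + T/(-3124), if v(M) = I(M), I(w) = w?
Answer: 3759661/262416 ≈ 14.327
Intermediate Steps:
v(M) = M
T = -120 (T = (-1 + 15)*(-10) + 20 = 14*(-10) + 20 = -140 + 20 = -120)
4801/336 + T/(-3124) = 4801/336 - 120/(-3124) = 4801*(1/336) - 120*(-1/3124) = 4801/336 + 30/781 = 3759661/262416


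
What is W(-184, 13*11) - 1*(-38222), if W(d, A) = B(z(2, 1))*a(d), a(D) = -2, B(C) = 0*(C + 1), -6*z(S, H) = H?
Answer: 38222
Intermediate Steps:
z(S, H) = -H/6
B(C) = 0 (B(C) = 0*(1 + C) = 0)
W(d, A) = 0 (W(d, A) = 0*(-2) = 0)
W(-184, 13*11) - 1*(-38222) = 0 - 1*(-38222) = 0 + 38222 = 38222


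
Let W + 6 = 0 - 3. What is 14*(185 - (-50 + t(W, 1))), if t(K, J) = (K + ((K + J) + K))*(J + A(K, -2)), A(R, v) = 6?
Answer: 5838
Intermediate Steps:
W = -9 (W = -6 + (0 - 3) = -6 - 3 = -9)
t(K, J) = (6 + J)*(J + 3*K) (t(K, J) = (K + ((K + J) + K))*(J + 6) = (K + ((J + K) + K))*(6 + J) = (K + (J + 2*K))*(6 + J) = (J + 3*K)*(6 + J) = (6 + J)*(J + 3*K))
14*(185 - (-50 + t(W, 1))) = 14*(185 - (-50 + (1**2 + 6*1 + 18*(-9) + 3*1*(-9)))) = 14*(185 - (-50 + (1 + 6 - 162 - 27))) = 14*(185 - (-50 - 182)) = 14*(185 - 1*(-232)) = 14*(185 + 232) = 14*417 = 5838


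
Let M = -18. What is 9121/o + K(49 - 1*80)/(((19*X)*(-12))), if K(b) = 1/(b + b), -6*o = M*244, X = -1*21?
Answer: 225635237/18108216 ≈ 12.460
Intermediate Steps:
X = -21
o = 732 (o = -(-3)*244 = -⅙*(-4392) = 732)
K(b) = 1/(2*b)
9121/o + K(49 - 1*80)/(((19*X)*(-12))) = 9121/732 + (1/(2*(49 - 1*80)))/(((19*(-21))*(-12))) = 9121*(1/732) + (1/(2*(49 - 80)))/((-399*(-12))) = 9121/732 + ((½)/(-31))/4788 = 9121/732 + ((½)*(-1/31))*(1/4788) = 9121/732 - 1/62*1/4788 = 9121/732 - 1/296856 = 225635237/18108216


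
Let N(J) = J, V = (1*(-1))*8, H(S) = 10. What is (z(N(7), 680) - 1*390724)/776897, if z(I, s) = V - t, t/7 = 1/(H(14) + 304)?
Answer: -122689855/243945658 ≈ -0.50294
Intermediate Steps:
V = -8 (V = -1*8 = -8)
t = 7/314 (t = 7/(10 + 304) = 7/314 ≈ 0.022293)
z(I, s) = -2519/314 (z(I, s) = -8 - 1*7/314 = -8 - 7/314 = -2519/314)
(z(N(7), 680) - 1*390724)/776897 = (-2519/314 - 1*390724)/776897 = (-2519/314 - 390724)*(1/776897) = -122689855/314*1/776897 = -122689855/243945658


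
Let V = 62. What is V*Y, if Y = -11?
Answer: -682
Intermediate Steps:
V*Y = 62*(-11) = -682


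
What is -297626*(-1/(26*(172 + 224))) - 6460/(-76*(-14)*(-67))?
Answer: 70012087/2414412 ≈ 28.998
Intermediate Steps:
-297626*(-1/(26*(172 + 224))) - 6460/(-76*(-14)*(-67)) = -297626/((-26*396)) - 6460/(1064*(-67)) = -297626/(-10296) - 6460/(-71288) = -297626*(-1/10296) - 6460*(-1/71288) = 148813/5148 + 85/938 = 70012087/2414412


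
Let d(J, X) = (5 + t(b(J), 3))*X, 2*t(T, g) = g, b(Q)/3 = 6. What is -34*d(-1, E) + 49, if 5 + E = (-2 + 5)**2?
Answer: -835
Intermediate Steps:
b(Q) = 18 (b(Q) = 3*6 = 18)
t(T, g) = g/2
E = 4 (E = -5 + (-2 + 5)**2 = -5 + 3**2 = -5 + 9 = 4)
d(J, X) = 13*X/2 (d(J, X) = (5 + (1/2)*3)*X = (5 + 3/2)*X = 13*X/2)
-34*d(-1, E) + 49 = -221*4 + 49 = -34*26 + 49 = -884 + 49 = -835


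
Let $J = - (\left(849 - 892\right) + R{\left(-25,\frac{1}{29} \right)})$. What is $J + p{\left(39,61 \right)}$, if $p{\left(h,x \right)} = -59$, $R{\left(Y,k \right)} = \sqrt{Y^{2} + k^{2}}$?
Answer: $-16 - \frac{\sqrt{525626}}{29} \approx -41.0$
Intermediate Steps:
$J = 43 - \frac{\sqrt{525626}}{29}$ ($J = - (\left(849 - 892\right) + \sqrt{\left(-25\right)^{2} + \left(\frac{1}{29}\right)^{2}}) = - (-43 + \sqrt{625 + \left(\frac{1}{29}\right)^{2}}) = - (-43 + \sqrt{625 + \frac{1}{841}}) = - (-43 + \sqrt{\frac{525626}{841}}) = - (-43 + \frac{\sqrt{525626}}{29}) = 43 - \frac{\sqrt{525626}}{29} \approx 18.0$)
$J + p{\left(39,61 \right)} = \left(43 - \frac{\sqrt{525626}}{29}\right) - 59 = -16 - \frac{\sqrt{525626}}{29}$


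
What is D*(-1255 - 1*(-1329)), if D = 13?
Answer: 962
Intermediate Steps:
D*(-1255 - 1*(-1329)) = 13*(-1255 - 1*(-1329)) = 13*(-1255 + 1329) = 13*74 = 962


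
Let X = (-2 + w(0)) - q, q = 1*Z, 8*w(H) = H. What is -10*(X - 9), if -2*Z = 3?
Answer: 95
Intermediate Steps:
Z = -3/2 (Z = -½*3 = -3/2 ≈ -1.5000)
w(H) = H/8
q = -3/2 (q = 1*(-3/2) = -3/2 ≈ -1.5000)
X = -½ (X = (-2 + (⅛)*0) - 1*(-3/2) = (-2 + 0) + 3/2 = -2 + 3/2 = -½ ≈ -0.50000)
-10*(X - 9) = -10*(-½ - 9) = -10*(-19/2) = 95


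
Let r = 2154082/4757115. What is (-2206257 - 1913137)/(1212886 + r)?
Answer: -9798215494155/2884920168986 ≈ -3.3964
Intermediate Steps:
r = 2154082/4757115 (r = 2154082*(1/4757115) = 2154082/4757115 ≈ 0.45281)
(-2206257 - 1913137)/(1212886 + r) = (-2206257 - 1913137)/(1212886 + 2154082/4757115) = -4119394/5769840337972/4757115 = -4119394*4757115/5769840337972 = -9798215494155/2884920168986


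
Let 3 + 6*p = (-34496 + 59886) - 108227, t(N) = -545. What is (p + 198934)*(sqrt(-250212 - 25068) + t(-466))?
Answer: -302683190/3 + 2221528*I*sqrt(17205)/3 ≈ -1.0089e+8 + 9.7131e+7*I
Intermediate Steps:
p = -41420/3 (p = -1/2 + ((-34496 + 59886) - 108227)/6 = -1/2 + (25390 - 108227)/6 = -1/2 + (1/6)*(-82837) = -1/2 - 82837/6 = -41420/3 ≈ -13807.)
(p + 198934)*(sqrt(-250212 - 25068) + t(-466)) = (-41420/3 + 198934)*(sqrt(-250212 - 25068) - 545) = 555382*(sqrt(-275280) - 545)/3 = 555382*(4*I*sqrt(17205) - 545)/3 = 555382*(-545 + 4*I*sqrt(17205))/3 = -302683190/3 + 2221528*I*sqrt(17205)/3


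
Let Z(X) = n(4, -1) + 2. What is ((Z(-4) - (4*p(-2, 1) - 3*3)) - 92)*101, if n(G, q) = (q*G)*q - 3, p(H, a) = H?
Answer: -7272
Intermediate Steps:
n(G, q) = -3 + G*q² (n(G, q) = (G*q)*q - 3 = G*q² - 3 = -3 + G*q²)
Z(X) = 3 (Z(X) = (-3 + 4*(-1)²) + 2 = (-3 + 4*1) + 2 = (-3 + 4) + 2 = 1 + 2 = 3)
((Z(-4) - (4*p(-2, 1) - 3*3)) - 92)*101 = ((3 - (4*(-2) - 3*3)) - 92)*101 = ((3 - (-8 - 9)) - 92)*101 = ((3 - 1*(-17)) - 92)*101 = ((3 + 17) - 92)*101 = (20 - 92)*101 = -72*101 = -7272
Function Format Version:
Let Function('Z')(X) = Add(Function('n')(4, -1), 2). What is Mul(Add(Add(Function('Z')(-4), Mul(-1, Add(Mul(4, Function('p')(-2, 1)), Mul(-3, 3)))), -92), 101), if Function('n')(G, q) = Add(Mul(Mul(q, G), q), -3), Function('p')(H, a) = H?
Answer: -7272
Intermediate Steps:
Function('n')(G, q) = Add(-3, Mul(G, Pow(q, 2))) (Function('n')(G, q) = Add(Mul(Mul(G, q), q), -3) = Add(Mul(G, Pow(q, 2)), -3) = Add(-3, Mul(G, Pow(q, 2))))
Function('Z')(X) = 3 (Function('Z')(X) = Add(Add(-3, Mul(4, Pow(-1, 2))), 2) = Add(Add(-3, Mul(4, 1)), 2) = Add(Add(-3, 4), 2) = Add(1, 2) = 3)
Mul(Add(Add(Function('Z')(-4), Mul(-1, Add(Mul(4, Function('p')(-2, 1)), Mul(-3, 3)))), -92), 101) = Mul(Add(Add(3, Mul(-1, Add(Mul(4, -2), Mul(-3, 3)))), -92), 101) = Mul(Add(Add(3, Mul(-1, Add(-8, -9))), -92), 101) = Mul(Add(Add(3, Mul(-1, -17)), -92), 101) = Mul(Add(Add(3, 17), -92), 101) = Mul(Add(20, -92), 101) = Mul(-72, 101) = -7272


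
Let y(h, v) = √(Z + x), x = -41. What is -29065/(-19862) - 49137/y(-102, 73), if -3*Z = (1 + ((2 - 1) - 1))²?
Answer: 29065/19862 + 49137*I*√93/62 ≈ 1.4633 + 7642.9*I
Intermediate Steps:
Z = -⅓ (Z = -(1 + ((2 - 1) - 1))²/3 = -(1 + (1 - 1))²/3 = -(1 + 0)²/3 = -⅓*1² = -⅓*1 = -⅓ ≈ -0.33333)
y(h, v) = 2*I*√93/3 (y(h, v) = √(-⅓ - 41) = √(-124/3) = 2*I*√93/3)
-29065/(-19862) - 49137/y(-102, 73) = -29065/(-19862) - 49137*(-I*√93/62) = -29065*(-1/19862) - (-49137)*I*√93/62 = 29065/19862 + 49137*I*√93/62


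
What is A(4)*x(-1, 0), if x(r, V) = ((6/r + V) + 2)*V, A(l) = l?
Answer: 0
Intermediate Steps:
x(r, V) = V*(2 + V + 6/r) (x(r, V) = ((V + 6/r) + 2)*V = (2 + V + 6/r)*V = V*(2 + V + 6/r))
A(4)*x(-1, 0) = 4*(0*(6 - (2 + 0))/(-1)) = 4*(0*(-1)*(6 - 1*2)) = 4*(0*(-1)*(6 - 2)) = 4*(0*(-1)*4) = 4*0 = 0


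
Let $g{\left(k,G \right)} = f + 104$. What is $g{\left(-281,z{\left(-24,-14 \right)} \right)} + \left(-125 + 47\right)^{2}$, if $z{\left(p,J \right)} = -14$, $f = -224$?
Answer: $5964$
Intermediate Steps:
$g{\left(k,G \right)} = -120$ ($g{\left(k,G \right)} = -224 + 104 = -120$)
$g{\left(-281,z{\left(-24,-14 \right)} \right)} + \left(-125 + 47\right)^{2} = -120 + \left(-125 + 47\right)^{2} = -120 + \left(-78\right)^{2} = -120 + 6084 = 5964$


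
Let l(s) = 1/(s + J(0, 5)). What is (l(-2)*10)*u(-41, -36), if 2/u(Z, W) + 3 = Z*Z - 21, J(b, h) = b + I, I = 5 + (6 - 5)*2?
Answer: 4/1657 ≈ 0.0024140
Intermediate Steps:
I = 7 (I = 5 + 1*2 = 5 + 2 = 7)
J(b, h) = 7 + b (J(b, h) = b + 7 = 7 + b)
u(Z, W) = 2/(-24 + Z²) (u(Z, W) = 2/(-3 + (Z*Z - 21)) = 2/(-3 + (Z² - 21)) = 2/(-3 + (-21 + Z²)) = 2/(-24 + Z²))
l(s) = 1/(7 + s) (l(s) = 1/(s + (7 + 0)) = 1/(s + 7) = 1/(7 + s))
(l(-2)*10)*u(-41, -36) = (10/(7 - 2))*(2/(-24 + (-41)²)) = (10/5)*(2/(-24 + 1681)) = ((⅕)*10)*(2/1657) = 2*(2*(1/1657)) = 2*(2/1657) = 4/1657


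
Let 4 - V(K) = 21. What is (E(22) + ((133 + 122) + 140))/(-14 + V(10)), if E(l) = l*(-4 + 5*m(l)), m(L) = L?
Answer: -2727/31 ≈ -87.968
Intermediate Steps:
V(K) = -17 (V(K) = 4 - 1*21 = 4 - 21 = -17)
E(l) = l*(-4 + 5*l)
(E(22) + ((133 + 122) + 140))/(-14 + V(10)) = (22*(-4 + 5*22) + ((133 + 122) + 140))/(-14 - 17) = (22*(-4 + 110) + (255 + 140))/(-31) = (22*106 + 395)*(-1/31) = (2332 + 395)*(-1/31) = 2727*(-1/31) = -2727/31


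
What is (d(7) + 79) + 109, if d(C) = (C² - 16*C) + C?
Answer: 132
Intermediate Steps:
d(C) = C² - 15*C
(d(7) + 79) + 109 = (7*(-15 + 7) + 79) + 109 = (7*(-8) + 79) + 109 = (-56 + 79) + 109 = 23 + 109 = 132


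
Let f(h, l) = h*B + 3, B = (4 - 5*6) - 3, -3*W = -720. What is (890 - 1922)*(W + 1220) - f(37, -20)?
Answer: -1505650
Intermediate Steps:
W = 240 (W = -⅓*(-720) = 240)
B = -29 (B = (4 - 30) - 3 = -26 - 3 = -29)
f(h, l) = 3 - 29*h (f(h, l) = h*(-29) + 3 = -29*h + 3 = 3 - 29*h)
(890 - 1922)*(W + 1220) - f(37, -20) = (890 - 1922)*(240 + 1220) - (3 - 29*37) = -1032*1460 - (3 - 1073) = -1506720 - 1*(-1070) = -1506720 + 1070 = -1505650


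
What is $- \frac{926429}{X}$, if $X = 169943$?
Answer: $- \frac{926429}{169943} \approx -5.4514$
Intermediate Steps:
$- \frac{926429}{X} = - \frac{926429}{169943}$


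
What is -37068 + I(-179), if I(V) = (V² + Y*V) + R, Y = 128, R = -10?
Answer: -27949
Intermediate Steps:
I(V) = -10 + V² + 128*V (I(V) = (V² + 128*V) - 10 = -10 + V² + 128*V)
-37068 + I(-179) = -37068 + (-10 + (-179)² + 128*(-179)) = -37068 + (-10 + 32041 - 22912) = -37068 + 9119 = -27949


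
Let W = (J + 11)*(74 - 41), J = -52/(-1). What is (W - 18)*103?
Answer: 212283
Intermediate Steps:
J = 52 (J = -52*(-1) = 52)
W = 2079 (W = (52 + 11)*(74 - 41) = 63*33 = 2079)
(W - 18)*103 = (2079 - 18)*103 = 2061*103 = 212283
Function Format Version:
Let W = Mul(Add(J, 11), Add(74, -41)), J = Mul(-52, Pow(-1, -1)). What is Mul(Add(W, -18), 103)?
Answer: 212283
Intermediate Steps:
J = 52 (J = Mul(-52, -1) = 52)
W = 2079 (W = Mul(Add(52, 11), Add(74, -41)) = Mul(63, 33) = 2079)
Mul(Add(W, -18), 103) = Mul(Add(2079, -18), 103) = Mul(2061, 103) = 212283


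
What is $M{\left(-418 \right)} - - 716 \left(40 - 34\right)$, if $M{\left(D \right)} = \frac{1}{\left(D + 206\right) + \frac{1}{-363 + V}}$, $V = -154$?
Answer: $\frac{470862563}{109605} \approx 4296.0$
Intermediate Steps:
$M{\left(D \right)} = \frac{1}{\frac{106501}{517} + D}$ ($M{\left(D \right)} = \frac{1}{\left(D + 206\right) + \frac{1}{-363 - 154}} = \frac{1}{\left(206 + D\right) + \frac{1}{-517}} = \frac{1}{\left(206 + D\right) - \frac{1}{517}} = \frac{1}{\frac{106501}{517} + D}$)
$M{\left(-418 \right)} - - 716 \left(40 - 34\right) = \frac{517}{106501 + 517 \left(-418\right)} - - 716 \left(40 - 34\right) = \frac{517}{106501 - 216106} - \left(-716\right) 6 = \frac{517}{-109605} - -4296 = 517 \left(- \frac{1}{109605}\right) + 4296 = - \frac{517}{109605} + 4296 = \frac{470862563}{109605}$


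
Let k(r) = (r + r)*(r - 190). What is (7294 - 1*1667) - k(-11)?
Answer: 1205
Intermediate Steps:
k(r) = 2*r*(-190 + r) (k(r) = (2*r)*(-190 + r) = 2*r*(-190 + r))
(7294 - 1*1667) - k(-11) = (7294 - 1*1667) - 2*(-11)*(-190 - 11) = (7294 - 1667) - 2*(-11)*(-201) = 5627 - 1*4422 = 5627 - 4422 = 1205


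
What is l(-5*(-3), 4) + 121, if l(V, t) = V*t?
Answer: 181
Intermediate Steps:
l(-5*(-3), 4) + 121 = -5*(-3)*4 + 121 = 15*4 + 121 = 60 + 121 = 181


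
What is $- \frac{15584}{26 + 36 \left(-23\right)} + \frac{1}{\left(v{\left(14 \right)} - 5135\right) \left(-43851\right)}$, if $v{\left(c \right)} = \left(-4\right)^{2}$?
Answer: $\frac{1749095712449}{90013780869} \approx 19.431$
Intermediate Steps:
$v{\left(c \right)} = 16$
$- \frac{15584}{26 + 36 \left(-23\right)} + \frac{1}{\left(v{\left(14 \right)} - 5135\right) \left(-43851\right)} = - \frac{15584}{26 + 36 \left(-23\right)} + \frac{1}{\left(16 - 5135\right) \left(-43851\right)} = - \frac{15584}{26 - 828} + \frac{1}{-5119} \left(- \frac{1}{43851}\right) = - \frac{15584}{-802} - - \frac{1}{224473269} = \left(-15584\right) \left(- \frac{1}{802}\right) + \frac{1}{224473269} = \frac{7792}{401} + \frac{1}{224473269} = \frac{1749095712449}{90013780869}$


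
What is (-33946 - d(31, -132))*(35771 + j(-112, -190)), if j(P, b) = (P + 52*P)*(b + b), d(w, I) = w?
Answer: -77856630627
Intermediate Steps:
j(P, b) = 106*P*b (j(P, b) = (53*P)*(2*b) = 106*P*b)
(-33946 - d(31, -132))*(35771 + j(-112, -190)) = (-33946 - 1*31)*(35771 + 106*(-112)*(-190)) = (-33946 - 31)*(35771 + 2255680) = -33977*2291451 = -77856630627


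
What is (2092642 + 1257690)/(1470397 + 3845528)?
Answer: 3350332/5315925 ≈ 0.63024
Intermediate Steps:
(2092642 + 1257690)/(1470397 + 3845528) = 3350332/5315925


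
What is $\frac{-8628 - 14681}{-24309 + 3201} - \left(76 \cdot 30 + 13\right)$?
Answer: $- \frac{48377335}{21108} \approx -2291.9$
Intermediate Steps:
$\frac{-8628 - 14681}{-24309 + 3201} - \left(76 \cdot 30 + 13\right) = - \frac{23309}{-21108} - \left(2280 + 13\right) = \left(-23309\right) \left(- \frac{1}{21108}\right) - 2293 = \frac{23309}{21108} - 2293 = - \frac{48377335}{21108}$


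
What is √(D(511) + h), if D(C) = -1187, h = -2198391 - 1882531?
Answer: I*√4082109 ≈ 2020.4*I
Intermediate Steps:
h = -4080922
√(D(511) + h) = √(-1187 - 4080922) = √(-4082109) = I*√4082109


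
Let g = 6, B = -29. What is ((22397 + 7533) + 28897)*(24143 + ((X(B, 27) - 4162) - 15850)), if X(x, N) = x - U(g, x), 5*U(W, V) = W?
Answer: 1206188808/5 ≈ 2.4124e+8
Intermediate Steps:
U(W, V) = W/5
X(x, N) = -6/5 + x (X(x, N) = x - 6/5 = -6/5 + x)
((22397 + 7533) + 28897)*(24143 + ((X(B, 27) - 4162) - 15850)) = ((22397 + 7533) + 28897)*(24143 + (((-6/5 - 29) - 4162) - 15850)) = (29930 + 28897)*(24143 + ((-151/5 - 4162) - 15850)) = 58827*(24143 + (-20961/5 - 15850)) = 58827*(24143 - 100211/5) = 58827*(20504/5) = 1206188808/5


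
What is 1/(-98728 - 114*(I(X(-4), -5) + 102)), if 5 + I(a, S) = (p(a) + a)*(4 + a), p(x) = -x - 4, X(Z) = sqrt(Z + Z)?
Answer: -I/(912*sqrt(2) + 107962*I) ≈ -9.2612e-6 - 1.1064e-7*I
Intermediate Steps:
X(Z) = sqrt(2)*sqrt(Z) (X(Z) = sqrt(2*Z) = sqrt(2)*sqrt(Z))
p(x) = -4 - x
I(a, S) = -21 - 4*a (I(a, S) = -5 + ((-4 - a) + a)*(4 + a) = -5 - 4*(4 + a) = -5 + (-16 - 4*a) = -21 - 4*a)
1/(-98728 - 114*(I(X(-4), -5) + 102)) = 1/(-98728 - 114*((-21 - 4*sqrt(2)*sqrt(-4)) + 102)) = 1/(-98728 - 114*((-21 - 4*sqrt(2)*2*I) + 102)) = 1/(-98728 - 114*((-21 - 8*I*sqrt(2)) + 102)) = 1/(-98728 - 114*(81 - 8*I*sqrt(2))) = 1/(-98728 + (-9234 + 912*I*sqrt(2))) = 1/(-107962 + 912*I*sqrt(2))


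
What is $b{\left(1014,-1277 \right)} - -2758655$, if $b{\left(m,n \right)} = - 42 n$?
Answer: $2812289$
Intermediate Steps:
$b{\left(1014,-1277 \right)} - -2758655 = \left(-42\right) \left(-1277\right) - -2758655 = 53634 + 2758655 = 2812289$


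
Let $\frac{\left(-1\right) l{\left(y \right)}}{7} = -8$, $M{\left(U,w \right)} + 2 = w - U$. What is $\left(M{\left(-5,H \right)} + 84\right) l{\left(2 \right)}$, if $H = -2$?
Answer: $4760$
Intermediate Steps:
$M{\left(U,w \right)} = -2 + w - U$ ($M{\left(U,w \right)} = -2 - \left(U - w\right) = -2 + w - U$)
$l{\left(y \right)} = 56$ ($l{\left(y \right)} = \left(-7\right) \left(-8\right) = 56$)
$\left(M{\left(-5,H \right)} + 84\right) l{\left(2 \right)} = \left(\left(-2 - 2 - -5\right) + 84\right) 56 = \left(\left(-2 - 2 + 5\right) + 84\right) 56 = \left(1 + 84\right) 56 = 85 \cdot 56 = 4760$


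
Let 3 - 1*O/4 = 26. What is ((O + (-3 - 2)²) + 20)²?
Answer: 2209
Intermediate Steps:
O = -92 (O = 12 - 4*26 = 12 - 104 = -92)
((O + (-3 - 2)²) + 20)² = ((-92 + (-3 - 2)²) + 20)² = ((-92 + (-5)²) + 20)² = ((-92 + 25) + 20)² = (-67 + 20)² = (-47)² = 2209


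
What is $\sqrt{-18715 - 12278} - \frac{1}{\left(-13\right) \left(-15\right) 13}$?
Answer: $- \frac{1}{2535} + i \sqrt{30993} \approx -0.00039448 + 176.05 i$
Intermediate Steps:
$\sqrt{-18715 - 12278} - \frac{1}{\left(-13\right) \left(-15\right) 13} = \sqrt{-30993} - \frac{1}{195 \cdot 13} = i \sqrt{30993} - \frac{1}{2535} = - \frac{1}{2535} + i \sqrt{30993}$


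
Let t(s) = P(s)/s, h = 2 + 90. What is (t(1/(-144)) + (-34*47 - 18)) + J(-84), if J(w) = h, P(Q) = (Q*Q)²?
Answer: -4550639617/2985984 ≈ -1524.0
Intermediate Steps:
P(Q) = Q⁴ (P(Q) = (Q²)² = Q⁴)
h = 92
t(s) = s³ (t(s) = s⁴/s = s³)
J(w) = 92
(t(1/(-144)) + (-34*47 - 18)) + J(-84) = ((1/(-144))³ + (-34*47 - 18)) + 92 = ((-1/144)³ + (-1598 - 18)) + 92 = (-1/2985984 - 1616) + 92 = -4825350145/2985984 + 92 = -4550639617/2985984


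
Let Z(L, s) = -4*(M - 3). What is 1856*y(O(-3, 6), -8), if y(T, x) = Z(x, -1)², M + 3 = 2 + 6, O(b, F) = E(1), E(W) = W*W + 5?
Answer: 118784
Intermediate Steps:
E(W) = 5 + W² (E(W) = W² + 5 = 5 + W²)
O(b, F) = 6 (O(b, F) = 5 + 1² = 5 + 1 = 6)
M = 5 (M = -3 + (2 + 6) = -3 + 8 = 5)
Z(L, s) = -8 (Z(L, s) = -4*(5 - 3) = -4*2 = -8)
y(T, x) = 64 (y(T, x) = (-8)² = 64)
1856*y(O(-3, 6), -8) = 1856*64 = 118784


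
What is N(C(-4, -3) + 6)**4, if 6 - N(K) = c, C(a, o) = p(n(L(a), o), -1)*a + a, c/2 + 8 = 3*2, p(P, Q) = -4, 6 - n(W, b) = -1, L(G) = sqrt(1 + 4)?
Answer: 10000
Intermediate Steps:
L(G) = sqrt(5)
n(W, b) = 7 (n(W, b) = 6 - 1*(-1) = 6 + 1 = 7)
c = -4 (c = -16 + 2*(3*2) = -16 + 2*6 = -16 + 12 = -4)
C(a, o) = -3*a (C(a, o) = -4*a + a = -3*a)
N(K) = 10 (N(K) = 6 - 1*(-4) = 6 + 4 = 10)
N(C(-4, -3) + 6)**4 = 10**4 = 10000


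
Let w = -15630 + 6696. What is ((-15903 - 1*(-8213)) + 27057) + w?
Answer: 10433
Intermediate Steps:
w = -8934
((-15903 - 1*(-8213)) + 27057) + w = ((-15903 - 1*(-8213)) + 27057) - 8934 = ((-15903 + 8213) + 27057) - 8934 = (-7690 + 27057) - 8934 = 19367 - 8934 = 10433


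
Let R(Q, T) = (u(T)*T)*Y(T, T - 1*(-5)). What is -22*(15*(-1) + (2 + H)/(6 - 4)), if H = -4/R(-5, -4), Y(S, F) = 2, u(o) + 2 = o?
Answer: 3707/12 ≈ 308.92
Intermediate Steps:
u(o) = -2 + o
R(Q, T) = 2*T*(-2 + T) (R(Q, T) = ((-2 + T)*T)*2 = (T*(-2 + T))*2 = 2*T*(-2 + T))
H = -1/12 (H = -4*(-1/(8*(-2 - 4))) = -4/(2*(-4)*(-6)) = -4/48 = -4*1/48 = -1/12 ≈ -0.083333)
-22*(15*(-1) + (2 + H)/(6 - 4)) = -22*(15*(-1) + (2 - 1/12)/(6 - 4)) = -22*(-15 + (23/12)/2) = -22*(-15 + (23/12)*(1/2)) = -22*(-15 + 23/24) = -22*(-337/24) = 3707/12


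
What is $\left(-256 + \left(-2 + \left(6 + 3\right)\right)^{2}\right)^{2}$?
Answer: $42849$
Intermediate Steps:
$\left(-256 + \left(-2 + \left(6 + 3\right)\right)^{2}\right)^{2} = \left(-256 + \left(-2 + 9\right)^{2}\right)^{2} = \left(-256 + 7^{2}\right)^{2} = \left(-256 + 49\right)^{2} = \left(-207\right)^{2} = 42849$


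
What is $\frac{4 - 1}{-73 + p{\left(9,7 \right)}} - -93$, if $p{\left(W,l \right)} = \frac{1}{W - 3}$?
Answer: $\frac{40623}{437} \approx 92.959$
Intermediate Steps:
$p{\left(W,l \right)} = \frac{1}{-3 + W}$
$\frac{4 - 1}{-73 + p{\left(9,7 \right)}} - -93 = \frac{4 - 1}{-73 + \frac{1}{-3 + 9}} - -93 = \frac{3}{-73 + \frac{1}{6}} + 93 = \frac{3}{- \frac{437}{6}} + 93 = 3 \left(- \frac{6}{437}\right) + 93 = - \frac{18}{437} + 93 = \frac{40623}{437}$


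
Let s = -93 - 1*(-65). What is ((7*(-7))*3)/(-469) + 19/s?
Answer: -685/1876 ≈ -0.36514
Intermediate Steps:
s = -28 (s = -93 + 65 = -28)
((7*(-7))*3)/(-469) + 19/s = ((7*(-7))*3)/(-469) + 19/(-28) = -49*3*(-1/469) + 19*(-1/28) = -147*(-1/469) - 19/28 = 21/67 - 19/28 = -685/1876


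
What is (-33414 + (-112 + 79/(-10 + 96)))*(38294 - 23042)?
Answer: -21986955282/43 ≈ -5.1132e+8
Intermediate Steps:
(-33414 + (-112 + 79/(-10 + 96)))*(38294 - 23042) = (-33414 + (-112 + 79/86))*15252 = (-33414 - 9553/86)*15252 = -2883157/86*15252 = -21986955282/43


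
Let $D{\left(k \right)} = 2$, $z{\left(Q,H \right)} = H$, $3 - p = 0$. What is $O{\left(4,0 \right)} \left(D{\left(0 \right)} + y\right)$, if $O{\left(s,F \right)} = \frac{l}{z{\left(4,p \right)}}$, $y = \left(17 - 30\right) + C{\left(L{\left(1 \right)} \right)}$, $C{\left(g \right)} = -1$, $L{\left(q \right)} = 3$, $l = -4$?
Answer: $16$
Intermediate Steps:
$p = 3$ ($p = 3 - 0 = 3 + 0 = 3$)
$y = -14$ ($y = \left(17 - 30\right) - 1 = -13 - 1 = -14$)
$O{\left(s,F \right)} = - \frac{4}{3}$
$O{\left(4,0 \right)} \left(D{\left(0 \right)} + y\right) = - \frac{4 \left(2 - 14\right)}{3} = \left(- \frac{4}{3}\right) \left(-12\right) = 16$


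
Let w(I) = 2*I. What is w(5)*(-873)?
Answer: -8730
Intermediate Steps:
w(5)*(-873) = (2*5)*(-873) = 10*(-873) = -8730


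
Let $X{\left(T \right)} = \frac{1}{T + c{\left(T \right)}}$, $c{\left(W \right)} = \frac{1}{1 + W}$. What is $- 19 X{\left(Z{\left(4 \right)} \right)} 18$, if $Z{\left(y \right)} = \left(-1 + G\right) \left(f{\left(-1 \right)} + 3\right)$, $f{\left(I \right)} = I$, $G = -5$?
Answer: $\frac{198}{7} \approx 28.286$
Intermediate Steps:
$Z{\left(y \right)} = -12$ ($Z{\left(y \right)} = \left(-1 - 5\right) \left(-1 + 3\right) = \left(-6\right) 2 = -12$)
$X{\left(T \right)} = \frac{1}{T + \frac{1}{1 + T}}$
$- 19 X{\left(Z{\left(4 \right)} \right)} 18 = - 19 \frac{1 - 12}{1 - 12 \left(1 - 12\right)} 18 = - 19 \frac{1}{1 - -132} \left(-11\right) 18 = - 19 \frac{1}{1 + 132} \left(-11\right) 18 = - 19 \cdot \frac{1}{133} \left(-11\right) 18 = \left(-19\right) \left(- \frac{11}{133}\right) 18 = \frac{11}{7} \cdot 18 = \frac{198}{7}$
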